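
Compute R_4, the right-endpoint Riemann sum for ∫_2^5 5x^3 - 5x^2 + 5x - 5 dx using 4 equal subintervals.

Δx = (5 − 2)/4 = 0.75.
Right endpoints: 2.75, 3.5, 4.25, 5.
f(2.75) = 74.921875, f(3.5) = 165.625, f(4.25) = 309.765625, f(5) = 520.
Sum = Δx · [f(2.75) + f(3.5) + f(4.25) + f(5)].
Sum = 802.734375.

802.734375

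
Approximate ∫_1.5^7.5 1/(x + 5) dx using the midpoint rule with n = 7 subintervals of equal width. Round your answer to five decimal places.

0.65340

Δx = (7.5 − 1.5)/7 = 6/7.
Midpoints: 27/14, 39/14, 51/14, 4.5, 75/14, 87/14, 99/14.
f(27/14) = 14/97, f(39/14) = 14/109, f(51/14) = 14/121, f(4.5) = 2/19, f(75/14) = 14/145, f(87/14) = 14/157, f(99/14) = 14/169.
Sum = Δx · [f(27/14) + f(39/14) + f(51/14) + ...].
Sum ≈ 0.65340.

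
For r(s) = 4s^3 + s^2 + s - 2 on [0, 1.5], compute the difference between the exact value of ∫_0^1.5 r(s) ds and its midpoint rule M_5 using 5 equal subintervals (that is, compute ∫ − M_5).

0.1125

Exact integral: ∫_0^1.5 r(s) ds = 4.3125.
M_5 = 4.2.
Error = 4.3125 − 4.2 = 0.1125.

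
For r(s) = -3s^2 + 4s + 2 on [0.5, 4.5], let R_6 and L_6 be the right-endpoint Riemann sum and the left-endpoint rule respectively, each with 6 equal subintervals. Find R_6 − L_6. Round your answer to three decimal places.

-29.333

R_6 ≈ -58.55556.
L_6 ≈ -29.22222.
R_6 − L_6 ≈ -29.333.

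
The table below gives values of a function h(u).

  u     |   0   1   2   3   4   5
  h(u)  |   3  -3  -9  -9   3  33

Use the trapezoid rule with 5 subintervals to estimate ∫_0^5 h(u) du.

0

Δu = 1.
T_5 = (1/2)·[3 + 2·(-3) + 2·(-9) + 2·(-9) + 2·3 + 33] = 0.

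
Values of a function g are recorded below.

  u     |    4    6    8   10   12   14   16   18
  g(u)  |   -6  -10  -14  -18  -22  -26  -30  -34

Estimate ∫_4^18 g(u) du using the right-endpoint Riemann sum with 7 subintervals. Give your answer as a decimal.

Δu = 2.
Sum = 2·[(-10) + (-14) + (-18) + (-22) + (-26) + (-30) + (-34)] = -308.

-308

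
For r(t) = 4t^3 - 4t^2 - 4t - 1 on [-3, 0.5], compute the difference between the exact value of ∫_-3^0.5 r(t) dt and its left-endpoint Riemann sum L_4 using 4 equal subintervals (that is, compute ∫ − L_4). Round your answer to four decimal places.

Exact integral: ∫_-3^0.5 r(t) dt ≈ -103.104167.
L_4 = -168.24609375.
Error ≈ -103.104167 − (-168.24609375) ≈ 65.1419.

65.1419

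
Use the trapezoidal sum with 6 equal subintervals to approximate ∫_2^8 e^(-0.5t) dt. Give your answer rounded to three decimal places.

Δt = (8 − 2)/6 = 1.
f(2) ≈ 0.368, f(3) ≈ 0.223, f(4) ≈ 0.135, f(5) ≈ 0.082, f(6) ≈ 0.050, f(7) ≈ 0.030, f(8) ≈ 0.018.
T_6 = (Δt/2)·[f(t_0) + 2f(t_1) + ... + 2f(t_{5}) + f(t_6)].
Sum ≈ 0.714.

0.714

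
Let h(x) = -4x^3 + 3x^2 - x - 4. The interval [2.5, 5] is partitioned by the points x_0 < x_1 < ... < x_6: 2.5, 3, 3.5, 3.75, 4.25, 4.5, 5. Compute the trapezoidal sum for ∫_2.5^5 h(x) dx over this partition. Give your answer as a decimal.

Subinterval widths: 0.5, 0.5, 0.25, 0.5, 0.25, 0.5.
h(2.5) = -50.25, h(3) = -88, h(3.5) = -142.25, h(3.75) = -176.5, h(4.25) = -261.125, h(4.5) = -312.25, h(5) = -434.
On each subinterval the trapezoid contributes (Δx_i/2)·[h(x_{i-1}) + h(x_i)].
Sum = -499.609375.

-499.609375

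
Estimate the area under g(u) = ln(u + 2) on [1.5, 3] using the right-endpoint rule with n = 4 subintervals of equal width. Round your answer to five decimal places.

2.22839

Δu = (3 − 1.5)/4 = 0.375.
Right endpoints: 1.875, 2.25, 2.625, 3.
g(1.875) ≈ 1.35455, g(2.25) ≈ 1.44692, g(2.625) ≈ 1.53148, g(3) ≈ 1.60944.
Sum = Δu · [g(1.875) + g(2.25) + g(2.625) + g(3)].
Sum ≈ 2.22839.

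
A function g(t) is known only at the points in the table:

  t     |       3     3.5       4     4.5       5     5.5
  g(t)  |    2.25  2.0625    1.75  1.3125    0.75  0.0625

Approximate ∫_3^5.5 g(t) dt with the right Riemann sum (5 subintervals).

Δt = 0.5.
Sum = 0.5·[2.0625 + 1.75 + 1.3125 + 0.75 + 0.0625] = 2.96875.

2.96875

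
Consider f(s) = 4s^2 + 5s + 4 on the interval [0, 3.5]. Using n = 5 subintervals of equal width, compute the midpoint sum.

Δs = (3.5 − 0)/5 = 0.7.
Midpoints: 0.35, 1.05, 1.75, 2.45, 3.15.
f(0.35) = 6.24, f(1.05) = 13.66, f(1.75) = 25, f(2.45) = 40.26, f(3.15) = 59.44.
Sum = Δs · [f(0.35) + f(1.05) + f(1.75) + f(2.45) + f(3.15)].
Sum = 101.22.

101.22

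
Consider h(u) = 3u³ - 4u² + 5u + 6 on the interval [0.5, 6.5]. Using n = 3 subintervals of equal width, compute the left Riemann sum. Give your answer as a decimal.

Δu = (6.5 − 0.5)/3 = 2.
Left endpoints: 0.5, 2.5, 4.5.
h(0.5) = 7.875, h(2.5) = 40.375, h(4.5) = 220.875.
Sum = Δu · [h(0.5) + h(2.5) + h(4.5)].
Sum = 538.25.

538.25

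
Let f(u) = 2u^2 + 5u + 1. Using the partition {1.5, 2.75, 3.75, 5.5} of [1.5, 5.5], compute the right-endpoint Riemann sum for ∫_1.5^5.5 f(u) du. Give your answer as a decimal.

Subinterval widths: 1.25, 1, 1.75.
Right endpoints: 2.75, 3.75, 5.5.
f(2.75) = 29.875, f(3.75) = 47.875, f(5.5) = 89.
Sum = Σ Δu_i · f(u_i).
Sum = 240.96875.

240.96875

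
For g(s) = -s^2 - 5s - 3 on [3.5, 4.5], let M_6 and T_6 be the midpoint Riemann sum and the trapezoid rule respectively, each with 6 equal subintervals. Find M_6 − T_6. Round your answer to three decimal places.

M_6 ≈ -39.08102.
T_6 ≈ -39.08796.
M_6 − T_6 ≈ 0.007.

0.007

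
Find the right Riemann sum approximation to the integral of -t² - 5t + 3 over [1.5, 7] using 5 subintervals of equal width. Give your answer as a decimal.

Δt = (7 − 1.5)/5 = 1.1.
Right endpoints: 2.6, 3.7, 4.8, 5.9, 7.
f(2.6) = -16.76, f(3.7) = -29.19, f(4.8) = -44.04, f(5.9) = -61.31, f(7) = -81.
Sum = Δt · [f(2.6) + f(3.7) + f(4.8) + f(5.9) + f(7)].
Sum = -255.53.

-255.53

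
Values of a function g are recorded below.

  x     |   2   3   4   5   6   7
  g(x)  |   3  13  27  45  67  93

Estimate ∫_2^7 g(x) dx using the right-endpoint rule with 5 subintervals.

245

Δx = 1.
Sum = 1·[13 + 27 + 45 + 67 + 93] = 245.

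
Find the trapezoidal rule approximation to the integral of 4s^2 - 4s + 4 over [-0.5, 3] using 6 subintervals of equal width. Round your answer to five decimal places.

Δs = (3 − (-0.5))/6 = 7/12.
f(-0.5) = 7, f(1/12) = 133/36, f(2/3) = 28/9, f(1.25) = 5.25, f(11/6) = 91/9, f(29/12) = 637/36, f(3) = 28.
T_6 = (Δs/2)·[f(s_0) + 2f(s_1) + ... + 2f(s_{5}) + f(s_6)].
Sum ≈ 33.46065.

33.46065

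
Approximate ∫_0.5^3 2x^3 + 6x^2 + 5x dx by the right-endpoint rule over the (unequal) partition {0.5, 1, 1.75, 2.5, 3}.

157.3203125

Subinterval widths: 0.5, 0.75, 0.75, 0.5.
Right endpoints: 1, 1.75, 2.5, 3.
f(1) = 13, f(1.75) = 37.84375, f(2.5) = 81.25, f(3) = 123.
Sum = Σ Δx_i · f(x_i).
Sum = 157.3203125.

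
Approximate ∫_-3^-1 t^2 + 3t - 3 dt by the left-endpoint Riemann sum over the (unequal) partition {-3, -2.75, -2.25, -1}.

-8.453125

Subinterval widths: 0.25, 0.5, 1.25.
Left endpoints: -3, -2.75, -2.25.
f(-3) = -3, f(-2.75) = -3.6875, f(-2.25) = -4.6875.
Sum = Σ Δt_i · f(t_i).
Sum = -8.453125.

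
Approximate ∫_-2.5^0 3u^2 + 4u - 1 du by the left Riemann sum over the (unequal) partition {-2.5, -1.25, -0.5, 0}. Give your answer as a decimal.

7.578125

Subinterval widths: 1.25, 0.75, 0.5.
Left endpoints: -2.5, -1.25, -0.5.
f(-2.5) = 7.75, f(-1.25) = -1.3125, f(-0.5) = -2.25.
Sum = Σ Δu_i · f(u_i).
Sum = 7.578125.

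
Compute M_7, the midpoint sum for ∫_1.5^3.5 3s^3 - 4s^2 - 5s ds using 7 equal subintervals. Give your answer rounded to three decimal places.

30.832

Δs = (3.5 − 1.5)/7 = 2/7.
Midpoints: 23/14, 27/14, 31/14, 2.5, 39/14, 43/14, 47/14.
f(23/14) = -15663/2744, f(27/14) = -8235/2744, f(31/14) = 5177/2744, f(2.5) = 9.375, f(39/14) = 54561/2744, f(43/14) = 92837/2744, f(47/14) = 141705/2744.
Sum = Δs · [f(23/14) + f(27/14) + f(31/14) + ...].
Sum ≈ 30.832.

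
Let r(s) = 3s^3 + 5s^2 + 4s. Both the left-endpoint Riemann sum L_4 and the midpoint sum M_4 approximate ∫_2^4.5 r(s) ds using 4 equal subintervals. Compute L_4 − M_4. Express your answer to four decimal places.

L_4 ≈ 365.717773.
M_4 ≈ 463.801270.
L_4 − M_4 ≈ -98.0835.

-98.0835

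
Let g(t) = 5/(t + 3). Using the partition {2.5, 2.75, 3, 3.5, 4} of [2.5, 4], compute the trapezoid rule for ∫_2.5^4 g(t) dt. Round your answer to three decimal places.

1.207

Subinterval widths: 0.25, 0.25, 0.5, 0.5.
g(2.5) = 10/11, g(2.75) = 20/23, g(3) = 5/6, g(3.5) = 10/13, g(4) = 5/7.
On each subinterval the trapezoid contributes (Δt_i/2)·[g(t_{i-1}) + g(t_i)].
Sum ≈ 1.207.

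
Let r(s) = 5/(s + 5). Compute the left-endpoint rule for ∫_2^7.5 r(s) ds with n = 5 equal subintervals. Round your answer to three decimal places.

3.079

Δs = (7.5 − 2)/5 = 1.1.
Left endpoints: 2, 3.1, 4.2, 5.3, 6.4.
r(2) = 5/7, r(3.1) = 50/81, r(4.2) = 25/46, r(5.3) = 50/103, r(6.4) = 25/57.
Sum = Δs · [r(2) + r(3.1) + r(4.2) + r(5.3) + r(6.4)].
Sum ≈ 3.079.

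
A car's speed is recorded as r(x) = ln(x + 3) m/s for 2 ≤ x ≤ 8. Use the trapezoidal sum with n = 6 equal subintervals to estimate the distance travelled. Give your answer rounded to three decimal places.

Δx = (8 − 2)/6 = 1.
r(2) ≈ 1.609, r(3) ≈ 1.792, r(4) ≈ 1.946, r(5) ≈ 2.079, r(6) ≈ 2.197, r(7) ≈ 2.303, r(8) ≈ 2.398.
T_6 = (Δx/2)·[r(x_0) + 2r(x_1) + ... + 2r(x_{5}) + r(x_6)].
Sum ≈ 12.321.

12.321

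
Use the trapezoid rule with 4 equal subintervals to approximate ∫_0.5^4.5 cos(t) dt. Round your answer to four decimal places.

-1.3335

Δt = (4.5 − 0.5)/4 = 1.
f(0.5) ≈ 0.8776, f(1.5) ≈ 0.0707, f(2.5) ≈ -0.8011, f(3.5) ≈ -0.9365, f(4.5) ≈ -0.2108.
T_4 = (Δt/2)·[f(t_0) + 2f(t_1) + 2f(t_2) + 2f(t_3) + f(t_4)].
Sum ≈ -1.3335.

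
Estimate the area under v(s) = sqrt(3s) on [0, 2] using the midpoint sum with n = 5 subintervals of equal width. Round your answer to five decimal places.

Δs = (2 − 0)/5 = 0.4.
Midpoints: 0.2, 0.6, 1, 1.4, 1.8.
v(0.2) ≈ 0.77460, v(0.6) ≈ 1.34164, v(1) ≈ 1.73205, v(1.4) ≈ 2.04939, v(1.8) ≈ 2.32379.
Sum = Δs · [v(0.2) + v(0.6) + v(1) + v(1.4) + v(1.8)].
Sum ≈ 3.28859.

3.28859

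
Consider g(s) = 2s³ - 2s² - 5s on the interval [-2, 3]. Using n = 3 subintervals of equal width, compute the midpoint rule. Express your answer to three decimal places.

Δs = (3 − (-2))/3 = 5/3.
Midpoints: -7/6, 0.5, 13/6.
g(-7/6) = -7/108, g(0.5) = -2.75, g(13/6) = 13/108.
Sum = Δs · [g(-7/6) + g(0.5) + g(13/6)].
Sum ≈ -4.491.

-4.491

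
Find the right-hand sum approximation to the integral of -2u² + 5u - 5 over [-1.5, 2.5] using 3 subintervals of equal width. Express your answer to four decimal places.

Δu = (2.5 − (-1.5))/3 = 4/3.
Right endpoints: -1/6, 7/6, 2.5.
f(-1/6) = -53/9, f(7/6) = -17/9, f(2.5) = -5.
Sum = Δu · [f(-1/6) + f(7/6) + f(2.5)].
Sum ≈ -17.0370.

-17.0370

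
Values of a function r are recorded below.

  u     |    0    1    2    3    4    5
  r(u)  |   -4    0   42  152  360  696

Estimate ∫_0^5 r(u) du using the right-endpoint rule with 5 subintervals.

1250

Δu = 1.
Sum = 1·[0 + 42 + 152 + 360 + 696] = 1250.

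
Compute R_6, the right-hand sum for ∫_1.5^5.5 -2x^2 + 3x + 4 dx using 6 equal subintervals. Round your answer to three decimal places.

-65.926

Δx = (5.5 − 1.5)/6 = 2/3.
Right endpoints: 13/6, 17/6, 3.5, 25/6, 29/6, 5.5.
f(13/6) = 10/9, f(17/6) = -32/9, f(3.5) = -10, f(25/6) = -164/9, f(29/6) = -254/9, f(5.5) = -40.
Sum = Δx · [f(13/6) + f(17/6) + f(3.5) + ...].
Sum ≈ -65.926.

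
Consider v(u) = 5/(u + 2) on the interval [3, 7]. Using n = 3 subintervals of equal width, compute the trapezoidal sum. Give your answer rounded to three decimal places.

2.959

Δu = (7 − 3)/3 = 4/3.
v(3) = 1, v(13/3) = 15/19, v(17/3) = 15/23, v(7) = 5/9.
T_3 = (Δu/2)·[v(u_0) + 2v(u_1) + 2v(u_2) + v(u_3)].
Sum ≈ 2.959.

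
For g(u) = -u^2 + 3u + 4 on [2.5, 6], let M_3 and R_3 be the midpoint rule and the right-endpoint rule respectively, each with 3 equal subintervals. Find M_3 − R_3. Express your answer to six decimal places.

12.420139

M_3 ≈ -7.76967593.
R_3 ≈ -20.18981481.
M_3 − R_3 ≈ 12.420139.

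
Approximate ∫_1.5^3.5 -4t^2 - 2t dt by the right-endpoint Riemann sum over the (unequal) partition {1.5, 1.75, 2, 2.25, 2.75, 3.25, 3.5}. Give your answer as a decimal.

Subinterval widths: 0.25, 0.25, 0.25, 0.5, 0.5, 0.25.
Right endpoints: 1.75, 2, 2.25, 2.75, 3.25, 3.5.
f(1.75) = -15.75, f(2) = -20, f(2.25) = -24.75, f(2.75) = -35.75, f(3.25) = -48.75, f(3.5) = -56.
Sum = Σ Δt_i · f(t_i).
Sum = -71.375.

-71.375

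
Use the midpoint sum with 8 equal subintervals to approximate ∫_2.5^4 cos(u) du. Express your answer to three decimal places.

Δu = (4 − 2.5)/8 = 0.1875.
Midpoints: 2.59375, 2.78125, 2.96875, 3.15625, 3.34375, 3.53125, 3.71875, 3.90625.
f(2.59375) ≈ -0.854, f(2.78125) ≈ -0.936, f(2.96875) ≈ -0.985, f(3.15625) ≈ -1.000, f(3.34375) ≈ -0.980, f(3.53125) ≈ -0.925, f(3.71875) ≈ -0.838, f(3.90625) ≈ -0.722.
Sum = Δu · [f(2.59375) + f(2.78125) + f(2.96875) + ...].
Sum ≈ -1.357.

-1.357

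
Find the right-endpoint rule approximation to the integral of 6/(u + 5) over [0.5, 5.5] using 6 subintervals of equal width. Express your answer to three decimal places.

Δu = (5.5 − 0.5)/6 = 5/6.
Right endpoints: 4/3, 13/6, 3, 23/6, 14/3, 5.5.
f(4/3) = 18/19, f(13/6) = 36/43, f(3) = 0.75, f(23/6) = 36/53, f(14/3) = 18/29, f(5.5) = 4/7.
Sum = Δu · [f(4/3) + f(13/6) + f(3) + ...].
Sum ≈ 3.672.

3.672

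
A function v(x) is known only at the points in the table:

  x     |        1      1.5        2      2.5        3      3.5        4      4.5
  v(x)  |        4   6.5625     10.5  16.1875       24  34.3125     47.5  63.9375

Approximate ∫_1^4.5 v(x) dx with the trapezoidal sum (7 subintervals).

Δx = 0.5.
T_7 = (0.5/2)·[4 + 2·6.5625 + 2·10.5 + 2·16.1875 + 2·24 + 2·34.3125 + 2·47.5 + 63.9375] = 86.515625.

86.515625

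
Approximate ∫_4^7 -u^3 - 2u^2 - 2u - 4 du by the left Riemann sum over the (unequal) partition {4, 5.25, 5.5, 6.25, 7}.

-624.0625

Subinterval widths: 1.25, 0.25, 0.75, 0.75.
Left endpoints: 4, 5.25, 5.5, 6.25.
f(4) = -108, f(5.25) = -214.328125, f(5.5) = -241.875, f(6.25) = -338.765625.
Sum = Σ Δu_i · f(u_i).
Sum = -624.0625.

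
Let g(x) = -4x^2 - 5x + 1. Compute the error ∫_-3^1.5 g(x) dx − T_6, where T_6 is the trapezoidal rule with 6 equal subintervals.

Exact integral: ∫_-3^1.5 g(x) dx = -19.125.
T_6 = -20.8125.
Error = -19.125 − (-20.8125) = 1.6875.

1.6875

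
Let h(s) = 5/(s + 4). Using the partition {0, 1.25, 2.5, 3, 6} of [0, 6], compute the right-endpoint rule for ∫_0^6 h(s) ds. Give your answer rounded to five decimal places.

Subinterval widths: 1.25, 1.25, 0.5, 3.
Right endpoints: 1.25, 2.5, 3, 6.
h(1.25) = 20/21, h(2.5) = 10/13, h(3) = 5/7, h(6) = 0.5.
Sum = Σ Δs_i · h(s_i).
Sum ≈ 4.00916.

4.00916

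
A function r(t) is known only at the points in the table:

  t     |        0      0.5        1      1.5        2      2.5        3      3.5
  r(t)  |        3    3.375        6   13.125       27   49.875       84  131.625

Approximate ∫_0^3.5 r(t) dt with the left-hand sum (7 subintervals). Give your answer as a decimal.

93.1875

Δt = 0.5.
Sum = 0.5·[3 + 3.375 + 6 + 13.125 + 27 + 49.875 + 84] = 93.1875.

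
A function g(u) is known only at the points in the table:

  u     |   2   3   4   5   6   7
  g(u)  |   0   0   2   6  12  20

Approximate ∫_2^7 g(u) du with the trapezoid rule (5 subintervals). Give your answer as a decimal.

Δu = 1.
T_5 = (1/2)·[0 + 2·0 + 2·2 + 2·6 + 2·12 + 20] = 30.

30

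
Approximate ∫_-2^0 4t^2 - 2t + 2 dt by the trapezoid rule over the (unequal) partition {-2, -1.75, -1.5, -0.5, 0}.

19.4375

Subinterval widths: 0.25, 0.25, 1, 0.5.
f(-2) = 22, f(-1.75) = 17.75, f(-1.5) = 14, f(-0.5) = 4, f(0) = 2.
On each subinterval the trapezoid contributes (Δt_i/2)·[f(t_{i-1}) + f(t_i)].
Sum = 19.4375.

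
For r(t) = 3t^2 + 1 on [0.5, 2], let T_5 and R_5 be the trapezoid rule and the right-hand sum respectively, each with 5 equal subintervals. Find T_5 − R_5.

T_5 = 9.4425.
R_5 = 11.13.
T_5 − R_5 = -1.6875.

-1.6875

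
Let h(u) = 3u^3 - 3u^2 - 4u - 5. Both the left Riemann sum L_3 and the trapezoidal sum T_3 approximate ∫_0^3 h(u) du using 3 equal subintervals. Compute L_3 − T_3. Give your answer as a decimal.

L_3 = -15.
T_3 = 6.
L_3 − T_3 = -21.

-21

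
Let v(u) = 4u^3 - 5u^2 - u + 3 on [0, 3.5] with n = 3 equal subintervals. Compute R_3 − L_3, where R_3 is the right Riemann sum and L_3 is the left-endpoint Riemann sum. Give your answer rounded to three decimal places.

R_3 ≈ 157.95370.
L_3 ≈ 33.41204.
R_3 − L_3 ≈ 124.542.

124.542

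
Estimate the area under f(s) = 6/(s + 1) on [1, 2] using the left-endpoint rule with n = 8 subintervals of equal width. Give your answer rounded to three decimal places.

2.496

Δs = (2 − 1)/8 = 0.125.
Left endpoints: 1, 1.125, 1.25, 1.375, 1.5, 1.625, 1.75, 1.875.
f(1) = 3, f(1.125) = 48/17, f(1.25) = 8/3, f(1.375) = 48/19, f(1.5) = 2.4, f(1.625) = 16/7, f(1.75) = 24/11, f(1.875) = 48/23.
Sum = Δs · [f(1) + f(1.125) + f(1.25) + ...].
Sum ≈ 2.496.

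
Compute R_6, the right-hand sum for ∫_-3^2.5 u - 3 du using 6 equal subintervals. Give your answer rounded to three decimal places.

-15.354

Δu = (2.5 − (-3))/6 = 11/12.
Right endpoints: -25/12, -7/6, -0.25, 2/3, 19/12, 2.5.
f(-25/12) = -61/12, f(-7/6) = -25/6, f(-0.25) = -3.25, f(2/3) = -7/3, f(19/12) = -17/12, f(2.5) = -0.5.
Sum = Δu · [f(-25/12) + f(-7/6) + f(-0.25) + ...].
Sum ≈ -15.354.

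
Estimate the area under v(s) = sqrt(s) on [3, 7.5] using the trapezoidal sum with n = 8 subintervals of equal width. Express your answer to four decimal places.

Δs = (7.5 − 3)/8 = 0.5625.
v(3) ≈ 1.7321, v(3.5625) ≈ 1.8875, v(4.125) ≈ 2.0310, v(4.6875) ≈ 2.1651, v(5.25) ≈ 2.2913, v(5.8125) ≈ 2.4109, v(6.375) ≈ 2.5249, v(6.9375) ≈ 2.6339, v(7.5) ≈ 2.7386.
T_8 = (Δs/2)·[v(s_0) + 2v(s_1) + ... + 2v(s_{7}) + v(s_8)].
Sum ≈ 10.2262.

10.2262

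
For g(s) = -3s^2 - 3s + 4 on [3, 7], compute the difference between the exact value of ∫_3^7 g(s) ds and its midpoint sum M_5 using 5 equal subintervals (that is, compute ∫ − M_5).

-0.64

Exact integral: ∫_3^7 g(s) ds = -360.
M_5 = -359.36.
Error = -360 − (-359.36) = -0.64.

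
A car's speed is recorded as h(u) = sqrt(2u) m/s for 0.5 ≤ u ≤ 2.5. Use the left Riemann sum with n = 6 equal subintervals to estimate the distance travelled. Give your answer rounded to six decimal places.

3.182364

Δu = (2.5 − 0.5)/6 = 1/3.
Left endpoints: 0.5, 5/6, 7/6, 1.5, 11/6, 13/6.
h(0.5) ≈ 1.000000, h(5/6) ≈ 1.290994, h(7/6) ≈ 1.527525, h(1.5) ≈ 1.732051, h(11/6) ≈ 1.914854, h(13/6) ≈ 2.081666.
Sum = Δu · [h(0.5) + h(5/6) + h(7/6) + ...].
Sum ≈ 3.182364.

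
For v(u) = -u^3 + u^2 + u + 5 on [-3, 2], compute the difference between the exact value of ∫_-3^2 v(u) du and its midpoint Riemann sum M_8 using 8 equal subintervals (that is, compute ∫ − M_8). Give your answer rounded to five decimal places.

Exact integral: ∫_-3^2 v(u) du ≈ 50.4166667.
M_8 ≈ 50.0097656.
Error ≈ 50.4166667 − 50.0097656 ≈ 0.40690.

0.40690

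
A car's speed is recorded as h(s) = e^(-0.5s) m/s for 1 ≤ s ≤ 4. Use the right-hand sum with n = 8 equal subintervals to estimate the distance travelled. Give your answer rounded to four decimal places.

0.8568

Δs = (4 − 1)/8 = 0.375.
Right endpoints: 1.375, 1.75, 2.125, 2.5, 2.875, 3.25, 3.625, 4.
h(1.375) ≈ 0.5028, h(1.75) ≈ 0.4169, h(2.125) ≈ 0.3456, h(2.5) ≈ 0.2865, h(2.875) ≈ 0.2375, h(3.25) ≈ 0.1969, h(3.625) ≈ 0.1632, h(4) ≈ 0.1353.
Sum = Δs · [h(1.375) + h(1.75) + h(2.125) + ...].
Sum ≈ 0.8568.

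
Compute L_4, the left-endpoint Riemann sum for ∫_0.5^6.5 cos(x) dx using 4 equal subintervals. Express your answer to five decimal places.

Δx = (6.5 − 0.5)/4 = 1.5.
Left endpoints: 0.5, 2, 3.5, 5.
f(0.5) ≈ 0.87758, f(2) ≈ -0.41615, f(3.5) ≈ -0.93646, f(5) ≈ 0.28366.
Sum = Δx · [f(0.5) + f(2) + f(3.5) + f(5)].
Sum ≈ -0.28704.

-0.28704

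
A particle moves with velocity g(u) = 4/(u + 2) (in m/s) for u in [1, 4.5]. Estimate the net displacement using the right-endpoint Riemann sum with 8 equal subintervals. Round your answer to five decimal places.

Δu = (4.5 − 1)/8 = 0.4375.
Right endpoints: 1.4375, 1.875, 2.3125, 2.75, 3.1875, 3.625, 4.0625, 4.5.
g(1.4375) = 64/55, g(1.875) = 32/31, g(2.3125) = 64/69, g(2.75) = 16/19, g(3.1875) = 64/83, g(3.625) = 32/45, g(4.0625) = 64/97, g(4.5) = 8/13.
Sum = Δu · [g(1.4375) + g(1.875) + g(2.3125) + ...].
Sum ≈ 2.94127.

2.94127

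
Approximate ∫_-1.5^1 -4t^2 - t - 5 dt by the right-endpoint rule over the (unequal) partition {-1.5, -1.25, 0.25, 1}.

-18.25

Subinterval widths: 0.25, 1.5, 0.75.
Right endpoints: -1.25, 0.25, 1.
f(-1.25) = -10, f(0.25) = -5.5, f(1) = -10.
Sum = Σ Δt_i · f(t_i).
Sum = -18.25.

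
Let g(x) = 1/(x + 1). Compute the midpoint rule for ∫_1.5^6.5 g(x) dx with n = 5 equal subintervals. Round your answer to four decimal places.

Δx = (6.5 − 1.5)/5 = 1.
Midpoints: 2, 3, 4, 5, 6.
g(2) = 1/3, g(3) = 0.25, g(4) = 0.2, g(5) = 1/6, g(6) = 1/7.
Sum = Δx · [g(2) + g(3) + g(4) + g(5) + g(6)].
Sum ≈ 1.0929.

1.0929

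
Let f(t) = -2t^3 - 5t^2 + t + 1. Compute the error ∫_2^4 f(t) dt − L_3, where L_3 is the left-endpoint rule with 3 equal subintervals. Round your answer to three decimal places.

Exact integral: ∫_2^4 f(t) dt ≈ -205.33333.
L_3 ≈ -152.07407.
Error ≈ -205.33333 − (-152.07407) ≈ -53.259.

-53.259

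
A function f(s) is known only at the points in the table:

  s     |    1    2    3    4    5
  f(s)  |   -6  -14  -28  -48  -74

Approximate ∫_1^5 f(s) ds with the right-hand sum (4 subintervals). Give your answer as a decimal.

Δs = 1.
Sum = 1·[(-14) + (-28) + (-48) + (-74)] = -164.

-164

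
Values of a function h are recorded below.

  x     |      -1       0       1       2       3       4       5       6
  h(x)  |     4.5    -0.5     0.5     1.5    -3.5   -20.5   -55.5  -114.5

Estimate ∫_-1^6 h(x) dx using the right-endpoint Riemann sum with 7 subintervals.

Δx = 1.
Sum = 1·[(-0.5) + 0.5 + 1.5 + (-3.5) + (-20.5) + (-55.5) + (-114.5)] = -192.5.

-192.5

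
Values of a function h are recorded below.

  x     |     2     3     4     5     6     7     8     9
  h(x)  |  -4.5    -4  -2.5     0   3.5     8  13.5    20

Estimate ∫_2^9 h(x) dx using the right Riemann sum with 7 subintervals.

38.5

Δx = 1.
Sum = 1·[(-4) + (-2.5) + 0 + 3.5 + 8 + 13.5 + 20] = 38.5.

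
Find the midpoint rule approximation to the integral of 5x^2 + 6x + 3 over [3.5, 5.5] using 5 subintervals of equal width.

Δx = (5.5 − 3.5)/5 = 0.4.
Midpoints: 3.7, 4.1, 4.5, 4.9, 5.3.
f(3.7) = 93.65, f(4.1) = 111.65, f(4.5) = 131.25, f(4.9) = 152.45, f(5.3) = 175.25.
Sum = Δx · [f(3.7) + f(4.1) + f(4.5) + f(4.9) + f(5.3)].
Sum = 265.7.

265.7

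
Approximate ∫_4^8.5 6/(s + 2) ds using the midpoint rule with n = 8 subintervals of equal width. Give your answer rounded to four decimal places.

Δs = (8.5 − 4)/8 = 0.5625.
Midpoints: 4.28125, 4.84375, 5.40625, 5.96875, 6.53125, 7.09375, 7.65625, 8.21875.
f(4.28125) = 64/67, f(4.84375) = 64/73, f(5.40625) = 64/79, f(5.96875) = 64/85, f(6.53125) = 64/91, f(7.09375) = 64/97, f(7.65625) = 64/103, f(8.21875) = 64/109.
Sum = Δs · [f(4.28125) + f(4.84375) + f(5.40625) + ...].
Sum ≈ 3.3562.

3.3562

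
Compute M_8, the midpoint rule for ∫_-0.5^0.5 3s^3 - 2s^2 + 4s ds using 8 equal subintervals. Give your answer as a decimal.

-0.1640625

Δs = (0.5 − (-0.5))/8 = 0.125.
Midpoints: -0.4375, -0.3125, -0.1875, -0.0625, 0.0625, 0.1875, 0.3125, 0.4375.
f(-0.4375) = -9765/4096, f(-0.3125) = -6295/4096, f(-0.1875) = -3441/4096, f(-0.0625) = -1059/4096, f(0.0625) = 995/4096, f(0.1875) = 2865/4096, f(0.3125) = 4695/4096, f(0.4375) = 6629/4096.
Sum = Δs · [f(-0.4375) + f(-0.3125) + f(-0.1875) + ...].
Sum = -0.1640625.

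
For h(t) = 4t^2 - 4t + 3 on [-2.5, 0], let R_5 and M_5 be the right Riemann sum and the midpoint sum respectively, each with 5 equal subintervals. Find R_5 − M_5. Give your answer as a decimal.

R_5 = 32.5.
M_5 = 40.625.
R_5 − M_5 = -8.125.

-8.125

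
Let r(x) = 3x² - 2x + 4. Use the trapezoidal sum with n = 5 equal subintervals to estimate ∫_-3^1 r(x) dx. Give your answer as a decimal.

Δx = (1 − (-3))/5 = 0.8.
r(-3) = 37, r(-2.2) = 22.92, r(-1.4) = 12.68, r(-0.6) = 6.28, r(0.2) = 3.72, r(1) = 5.
T_5 = (Δx/2)·[r(x_0) + 2r(x_1) + ... + 2r(x_{4}) + r(x_5)].
Sum = 53.28.

53.28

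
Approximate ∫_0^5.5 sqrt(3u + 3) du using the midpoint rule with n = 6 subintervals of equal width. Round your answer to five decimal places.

Δu = (5.5 − 0)/6 = 11/12.
Midpoints: 11/24, 1.375, 55/24, 77/24, 4.125, 121/24.
f(11/24) ≈ 2.09165, f(1.375) ≈ 2.66927, f(55/24) ≈ 3.14245, f(77/24) ≈ 3.55317, f(4.125) ≈ 3.92110, f(121/24) ≈ 4.25735.
Sum = Δu · [f(11/24) + f(1.375) + f(55/24) + ...].
Sum ≈ 17.99873.

17.99873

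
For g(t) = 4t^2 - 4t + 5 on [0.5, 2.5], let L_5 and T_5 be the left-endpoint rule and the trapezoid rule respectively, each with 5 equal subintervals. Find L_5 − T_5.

-3.2

L_5 = 15.68.
T_5 = 18.88.
L_5 − T_5 = -3.2.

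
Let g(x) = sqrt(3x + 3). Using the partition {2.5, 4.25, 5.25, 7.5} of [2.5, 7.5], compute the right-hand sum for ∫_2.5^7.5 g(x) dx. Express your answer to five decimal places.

Subinterval widths: 1.75, 1, 2.25.
Right endpoints: 4.25, 5.25, 7.5.
g(4.25) ≈ 3.96863, g(5.25) ≈ 4.33013, g(7.5) ≈ 5.04975.
Sum = Σ Δx_i · g(x_i).
Sum ≈ 22.63717.

22.63717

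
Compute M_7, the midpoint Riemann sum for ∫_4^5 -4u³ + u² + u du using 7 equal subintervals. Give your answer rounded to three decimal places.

Δu = (5 − 4)/7 = 1/7.
Midpoints: 57/14, 59/14, 61/14, 4.5, 65/14, 67/14, 69/14.
f(57/14) = -342057/1372, f(59/14) = -380609/1372, f(61/14) = -421937/1372, f(4.5) = -339.75, f(65/14) = -513305/1372, f(67/14) = -563537/1372, f(69/14) = -616929/1372.
Sum = Δu · [f(57/14) + f(59/14) + f(61/14) + ...].
Sum ≈ -344.077.

-344.077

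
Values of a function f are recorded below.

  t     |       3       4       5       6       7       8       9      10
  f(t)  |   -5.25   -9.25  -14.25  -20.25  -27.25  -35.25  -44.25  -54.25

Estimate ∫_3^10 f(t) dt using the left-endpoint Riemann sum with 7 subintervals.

-155.75

Δt = 1.
Sum = 1·[(-5.25) + (-9.25) + (-14.25) + (-20.25) + (-27.25) + (-35.25) + (-44.25)] = -155.75.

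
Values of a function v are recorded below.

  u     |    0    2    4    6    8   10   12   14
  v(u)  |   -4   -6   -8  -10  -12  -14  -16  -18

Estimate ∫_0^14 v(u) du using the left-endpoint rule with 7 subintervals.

-140

Δu = 2.
Sum = 2·[(-4) + (-6) + (-8) + (-10) + (-12) + (-14) + (-16)] = -140.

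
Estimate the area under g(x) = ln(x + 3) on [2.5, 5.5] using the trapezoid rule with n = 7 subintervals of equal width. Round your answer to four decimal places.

5.8135

Δx = (5.5 − 2.5)/7 = 3/7.
g(2.5) ≈ 1.7047, g(41/14) ≈ 1.7798, g(47/14) ≈ 1.8496, g(53/14) ≈ 1.9148, g(59/14) ≈ 1.9761, g(65/14) ≈ 2.0338, g(71/14) ≈ 2.0883, g(5.5) ≈ 2.1401.
T_7 = (Δx/2)·[g(x_0) + 2g(x_1) + ... + 2g(x_{6}) + g(x_7)].
Sum ≈ 5.8135.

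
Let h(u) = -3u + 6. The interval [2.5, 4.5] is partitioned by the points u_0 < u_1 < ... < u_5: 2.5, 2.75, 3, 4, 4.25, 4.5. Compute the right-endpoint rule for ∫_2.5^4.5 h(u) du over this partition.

Subinterval widths: 0.25, 0.25, 1, 0.25, 0.25.
Right endpoints: 2.75, 3, 4, 4.25, 4.5.
h(2.75) = -2.25, h(3) = -3, h(4) = -6, h(4.25) = -6.75, h(4.5) = -7.5.
Sum = Σ Δu_i · h(u_i).
Sum = -10.875.

-10.875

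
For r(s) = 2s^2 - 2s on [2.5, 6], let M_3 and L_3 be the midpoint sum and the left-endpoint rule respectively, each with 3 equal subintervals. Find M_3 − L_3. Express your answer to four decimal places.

M_3 ≈ 103.039352.
L_3 ≈ 74.796296.
M_3 − L_3 ≈ 28.2431.

28.2431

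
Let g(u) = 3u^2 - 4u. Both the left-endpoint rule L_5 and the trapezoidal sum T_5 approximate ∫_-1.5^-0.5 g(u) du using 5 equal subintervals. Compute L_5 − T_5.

L_5 = 8.27.
T_5 = 7.27.
L_5 − T_5 = 1.

1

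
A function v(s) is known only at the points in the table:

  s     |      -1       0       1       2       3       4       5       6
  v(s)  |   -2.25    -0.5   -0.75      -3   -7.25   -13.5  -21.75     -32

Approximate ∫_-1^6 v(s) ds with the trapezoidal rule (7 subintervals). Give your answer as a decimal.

Δs = 1.
T_7 = (1/2)·[(-2.25) + 2·(-0.5) + 2·(-0.75) + 2·(-3) + 2·(-7.25) + 2·(-13.5) + 2·(-21.75) + (-32)] = -63.875.

-63.875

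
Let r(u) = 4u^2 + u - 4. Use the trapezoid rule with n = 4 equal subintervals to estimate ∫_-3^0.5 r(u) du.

19.578125

Δu = (0.5 − (-3))/4 = 0.875.
r(-3) = 29, r(-2.125) = 11.9375, r(-1.25) = 1, r(-0.375) = -3.8125, r(0.5) = -2.5.
T_4 = (Δu/2)·[r(u_0) + 2r(u_1) + 2r(u_2) + 2r(u_3) + r(u_4)].
Sum = 19.578125.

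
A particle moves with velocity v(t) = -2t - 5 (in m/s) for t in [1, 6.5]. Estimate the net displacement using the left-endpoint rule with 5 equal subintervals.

-62.7

Δt = (6.5 − 1)/5 = 1.1.
Left endpoints: 1, 2.1, 3.2, 4.3, 5.4.
v(1) = -7, v(2.1) = -9.2, v(3.2) = -11.4, v(4.3) = -13.6, v(5.4) = -15.8.
Sum = Δt · [v(1) + v(2.1) + v(3.2) + v(4.3) + v(5.4)].
Sum = -62.7.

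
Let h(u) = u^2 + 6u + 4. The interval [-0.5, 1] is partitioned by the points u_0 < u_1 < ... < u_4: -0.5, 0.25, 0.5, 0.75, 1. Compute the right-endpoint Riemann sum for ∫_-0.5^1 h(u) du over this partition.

11

Subinterval widths: 0.75, 0.25, 0.25, 0.25.
Right endpoints: 0.25, 0.5, 0.75, 1.
h(0.25) = 5.5625, h(0.5) = 7.25, h(0.75) = 9.0625, h(1) = 11.
Sum = Σ Δu_i · h(u_i).
Sum = 11.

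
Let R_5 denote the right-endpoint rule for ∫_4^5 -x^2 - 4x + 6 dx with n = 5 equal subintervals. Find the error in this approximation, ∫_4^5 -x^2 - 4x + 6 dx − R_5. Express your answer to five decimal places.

1.30667

Exact integral: ∫_4^5 f(x) dx ≈ -32.3333333.
R_5 = -33.64.
Error ≈ -32.3333333 − (-33.64) ≈ 1.30667.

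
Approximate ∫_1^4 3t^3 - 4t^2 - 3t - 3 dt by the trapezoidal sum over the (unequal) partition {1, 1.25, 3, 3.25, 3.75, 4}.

Subinterval widths: 0.25, 1.75, 0.25, 0.5, 0.25.
f(1) = -7, f(1.25) = -7.140625, f(3) = 33, f(3.25) = 47.984375, f(3.75) = 87.703125, f(4) = 113.
On each subinterval the trapezoid contributes (Δt_i/2)·[f(t_{i-1}) + f(t_i)].
Sum = 89.9921875.

89.9921875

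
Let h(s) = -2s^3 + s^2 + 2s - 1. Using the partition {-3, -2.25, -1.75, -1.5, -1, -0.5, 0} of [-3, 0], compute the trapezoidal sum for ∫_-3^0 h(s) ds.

Subinterval widths: 0.75, 0.5, 0.25, 0.5, 0.5, 0.5.
h(-3) = 56, h(-2.25) = 22.34375, h(-1.75) = 9.28125, h(-1.5) = 5, h(-1) = 0, h(-0.5) = -1.5, h(0) = -1.
On each subinterval the trapezoid contributes (Δs_i/2)·[h(s_{i-1}) + h(s_i)].
Sum = 39.3203125.

39.3203125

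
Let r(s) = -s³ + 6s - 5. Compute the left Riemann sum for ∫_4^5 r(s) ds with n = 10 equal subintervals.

-67.5225

Δs = (5 − 4)/10 = 0.1.
Left endpoints: 4, 4.1, 4.2, 4.3, 4.4, 4.5, 4.6, 4.7, 4.8, 4.9.
r(4) = -45, r(4.1) = -49.321, r(4.2) = -53.888, r(4.3) = -58.707, r(4.4) = -63.784, r(4.5) = -69.125, r(4.6) = -74.736, r(4.7) = -80.623, r(4.8) = -86.792, r(4.9) = -93.249.
Sum = Δs · [r(4) + r(4.1) + r(4.2) + ...].
Sum = -67.5225.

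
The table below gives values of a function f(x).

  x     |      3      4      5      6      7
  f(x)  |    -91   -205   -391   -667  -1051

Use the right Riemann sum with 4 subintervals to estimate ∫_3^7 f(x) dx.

Δx = 1.
Sum = 1·[(-205) + (-391) + (-667) + (-1051)] = -2314.

-2314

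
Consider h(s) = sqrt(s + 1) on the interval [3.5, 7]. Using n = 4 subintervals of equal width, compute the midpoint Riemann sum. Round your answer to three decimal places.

Δs = (7 − 3.5)/4 = 0.875.
Midpoints: 3.9375, 4.8125, 5.6875, 6.5625.
h(3.9375) ≈ 2.222, h(4.8125) ≈ 2.411, h(5.6875) ≈ 2.586, h(6.5625) ≈ 2.750.
Sum = Δs · [h(3.9375) + h(4.8125) + h(5.6875) + h(6.5625)].
Sum ≈ 8.723.

8.723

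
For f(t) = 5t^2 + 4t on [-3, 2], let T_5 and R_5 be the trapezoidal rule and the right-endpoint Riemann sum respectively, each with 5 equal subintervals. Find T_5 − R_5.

2.5

T_5 = 52.5.
R_5 = 50.
T_5 − R_5 = 2.5.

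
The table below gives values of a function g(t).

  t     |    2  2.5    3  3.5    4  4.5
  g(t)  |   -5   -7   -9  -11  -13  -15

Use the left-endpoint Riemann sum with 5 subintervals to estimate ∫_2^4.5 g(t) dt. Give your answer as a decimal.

Δt = 0.5.
Sum = 0.5·[(-5) + (-7) + (-9) + (-11) + (-13)] = -22.5.

-22.5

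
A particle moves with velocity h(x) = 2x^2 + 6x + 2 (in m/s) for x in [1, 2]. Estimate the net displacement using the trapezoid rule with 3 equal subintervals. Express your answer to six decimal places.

Δx = (2 − 1)/3 = 1/3.
h(1) = 10, h(4/3) = 122/9, h(5/3) = 158/9, h(2) = 22.
T_3 = (Δx/2)·[h(x_0) + 2h(x_1) + 2h(x_2) + h(x_3)].
Sum ≈ 15.703704.

15.703704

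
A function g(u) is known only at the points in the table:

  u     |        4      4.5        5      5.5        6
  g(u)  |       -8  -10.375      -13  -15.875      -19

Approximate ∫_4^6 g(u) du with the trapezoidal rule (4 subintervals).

-26.375

Δu = 0.5.
T_4 = (0.5/2)·[(-8) + 2·(-10.375) + 2·(-13) + 2·(-15.875) + (-19)] = -26.375.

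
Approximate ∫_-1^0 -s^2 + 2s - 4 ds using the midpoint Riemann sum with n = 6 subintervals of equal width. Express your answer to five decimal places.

-5.33102

Δs = (0 − (-1))/6 = 1/6.
Midpoints: -11/12, -0.75, -7/12, -5/12, -0.25, -1/12.
f(-11/12) = -961/144, f(-0.75) = -6.0625, f(-7/12) = -793/144, f(-5/12) = -721/144, f(-0.25) = -4.5625, f(-1/12) = -601/144.
Sum = Δs · [f(-11/12) + f(-0.75) + f(-7/12) + ...].
Sum ≈ -5.33102.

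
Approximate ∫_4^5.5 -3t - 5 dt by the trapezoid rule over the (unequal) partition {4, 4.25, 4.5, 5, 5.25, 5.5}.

Subinterval widths: 0.25, 0.25, 0.5, 0.25, 0.25.
f(4) = -17, f(4.25) = -17.75, f(4.5) = -18.5, f(5) = -20, f(5.25) = -20.75, f(5.5) = -21.5.
On each subinterval the trapezoid contributes (Δt_i/2)·[f(t_{i-1}) + f(t_i)].
Sum = -28.875.

-28.875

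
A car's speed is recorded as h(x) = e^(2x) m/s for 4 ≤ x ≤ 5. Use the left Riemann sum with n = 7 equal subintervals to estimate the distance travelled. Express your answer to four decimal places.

8227.0532

Δx = (5 − 4)/7 = 1/7.
Left endpoints: 4, 29/7, 30/7, 31/7, 32/7, 33/7, 34/7.
h(4) ≈ 2980.9580, h(29/7) ≈ 3966.7972, h(30/7) ≈ 5278.6654, h(31/7) ≈ 7024.3844, h(32/7) ≈ 9347.4340, h(33/7) ≈ 12438.7444, h(34/7) ≈ 16552.3889.
Sum = Δx · [h(4) + h(29/7) + h(30/7) + ...].
Sum ≈ 8227.0532.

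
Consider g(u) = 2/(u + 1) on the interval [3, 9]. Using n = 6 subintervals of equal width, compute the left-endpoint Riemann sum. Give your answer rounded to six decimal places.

Δu = (9 − 3)/6 = 1.
Left endpoints: 3, 4, 5, 6, 7, 8.
g(3) = 0.5, g(4) = 0.4, g(5) = 1/3, g(6) = 2/7, g(7) = 0.25, g(8) = 2/9.
Sum = Δu · [g(3) + g(4) + g(5) + ...].
Sum ≈ 1.991270.

1.991270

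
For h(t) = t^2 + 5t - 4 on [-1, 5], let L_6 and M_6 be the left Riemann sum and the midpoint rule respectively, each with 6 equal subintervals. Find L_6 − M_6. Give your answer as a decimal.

L_6 = 52.
M_6 = 77.5.
L_6 − M_6 = -25.5.

-25.5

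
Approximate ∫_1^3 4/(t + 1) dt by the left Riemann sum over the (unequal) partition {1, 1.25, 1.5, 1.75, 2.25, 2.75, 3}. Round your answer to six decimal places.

Subinterval widths: 0.25, 0.25, 0.25, 0.5, 0.5, 0.25.
Left endpoints: 1, 1.25, 1.5, 1.75, 2.25, 2.75.
f(1) = 2, f(1.25) = 16/9, f(1.5) = 1.6, f(1.75) = 16/11, f(2.25) = 16/13, f(2.75) = 16/15.
Sum = Σ Δt_i · f(t_i).
Sum ≈ 2.953768.

2.953768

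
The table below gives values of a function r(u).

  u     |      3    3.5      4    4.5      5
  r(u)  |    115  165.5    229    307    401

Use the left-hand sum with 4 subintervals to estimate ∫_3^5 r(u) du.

Δu = 0.5.
Sum = 0.5·[115 + 165.5 + 229 + 307] = 408.25.

408.25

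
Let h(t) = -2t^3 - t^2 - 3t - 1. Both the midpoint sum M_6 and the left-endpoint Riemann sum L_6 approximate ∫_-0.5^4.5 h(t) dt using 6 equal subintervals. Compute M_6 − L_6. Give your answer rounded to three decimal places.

-79.340

M_6 ≈ -266.65509.
L_6 ≈ -187.31481.
M_6 − L_6 ≈ -79.340.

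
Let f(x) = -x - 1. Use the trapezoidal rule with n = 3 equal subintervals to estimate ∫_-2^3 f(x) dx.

-7.5

Δx = (3 − (-2))/3 = 5/3.
f(-2) = 1, f(-1/3) = -2/3, f(4/3) = -7/3, f(3) = -4.
T_3 = (Δx/2)·[f(x_0) + 2f(x_1) + 2f(x_2) + f(x_3)].
Sum = -7.5.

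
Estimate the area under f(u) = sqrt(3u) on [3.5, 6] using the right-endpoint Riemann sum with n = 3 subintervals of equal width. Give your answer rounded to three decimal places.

Δu = (6 − 3.5)/3 = 5/6.
Right endpoints: 13/3, 31/6, 6.
f(13/3) ≈ 3.606, f(31/6) ≈ 3.937, f(6) ≈ 4.243.
Sum = Δu · [f(13/3) + f(31/6) + f(6)].
Sum ≈ 9.821.

9.821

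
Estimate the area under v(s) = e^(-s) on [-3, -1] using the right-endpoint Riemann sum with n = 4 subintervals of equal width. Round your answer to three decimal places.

Δs = (-1 − (-3))/4 = 0.5.
Right endpoints: -2.5, -2, -1.5, -1.
v(-2.5) ≈ 12.182, v(-2) ≈ 7.389, v(-1.5) ≈ 4.482, v(-1) ≈ 2.718.
Sum = Δs · [v(-2.5) + v(-2) + v(-1.5) + v(-1)].
Sum ≈ 13.386.

13.386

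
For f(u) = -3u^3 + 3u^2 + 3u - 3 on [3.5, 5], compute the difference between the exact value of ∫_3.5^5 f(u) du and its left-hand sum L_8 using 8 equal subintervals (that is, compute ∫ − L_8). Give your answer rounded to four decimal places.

Exact integral: ∫_3.5^5 f(u) du = -259.453125.
L_8 ≈ -240.673096.
Error ≈ -259.453125 − (-240.673096) ≈ -18.7800.

-18.7800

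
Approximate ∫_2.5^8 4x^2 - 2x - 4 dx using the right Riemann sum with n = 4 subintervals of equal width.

740.265625

Δx = (8 − 2.5)/4 = 1.375.
Right endpoints: 3.875, 5.25, 6.625, 8.
f(3.875) = 48.3125, f(5.25) = 95.75, f(6.625) = 158.3125, f(8) = 236.
Sum = Δx · [f(3.875) + f(5.25) + f(6.625) + f(8)].
Sum = 740.265625.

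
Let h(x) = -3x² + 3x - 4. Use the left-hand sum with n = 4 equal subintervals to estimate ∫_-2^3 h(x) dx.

-51.40625

Δx = (3 − (-2))/4 = 1.25.
Left endpoints: -2, -0.75, 0.5, 1.75.
h(-2) = -22, h(-0.75) = -7.9375, h(0.5) = -3.25, h(1.75) = -7.9375.
Sum = Δx · [h(-2) + h(-0.75) + h(0.5) + h(1.75)].
Sum = -51.40625.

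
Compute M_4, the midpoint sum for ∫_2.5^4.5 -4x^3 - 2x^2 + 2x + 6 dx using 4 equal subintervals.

-393.5

Δx = (4.5 − 2.5)/4 = 0.5.
Midpoints: 2.75, 3.25, 3.75, 4.25.
f(2.75) = -86.8125, f(3.25) = -145.9375, f(3.75) = -225.5625, f(4.25) = -328.6875.
Sum = Δx · [f(2.75) + f(3.25) + f(3.75) + f(4.25)].
Sum = -393.5.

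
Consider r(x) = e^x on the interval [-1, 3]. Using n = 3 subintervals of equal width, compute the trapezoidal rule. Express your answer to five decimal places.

Δx = (3 − (-1))/3 = 4/3.
r(-1) ≈ 0.36788, r(1/3) ≈ 1.39561, r(5/3) ≈ 5.29449, r(3) ≈ 20.08554.
T_3 = (Δx/2)·[r(x_0) + 2r(x_1) + 2r(x_2) + r(x_3)].
Sum ≈ 22.55575.

22.55575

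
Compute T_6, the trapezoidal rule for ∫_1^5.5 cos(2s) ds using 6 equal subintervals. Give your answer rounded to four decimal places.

Δs = (5.5 − 1)/6 = 0.75.
f(1) ≈ -0.4161, f(1.75) ≈ -0.9365, f(2.5) ≈ 0.2837, f(3.25) ≈ 0.9766, f(4) ≈ -0.1455, f(4.75) ≈ -0.9972, f(5.5) ≈ 0.0044.
T_6 = (Δs/2)·[f(s_0) + 2f(s_1) + ... + 2f(s_{5}) + f(s_6)].
Sum ≈ -0.7686.

-0.7686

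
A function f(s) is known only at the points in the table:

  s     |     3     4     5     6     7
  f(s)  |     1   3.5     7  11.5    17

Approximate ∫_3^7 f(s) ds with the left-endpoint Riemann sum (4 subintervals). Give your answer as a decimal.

Δs = 1.
Sum = 1·[1 + 3.5 + 7 + 11.5] = 23.

23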